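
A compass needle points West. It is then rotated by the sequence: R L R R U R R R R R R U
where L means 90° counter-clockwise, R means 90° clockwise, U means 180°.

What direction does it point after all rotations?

Start: West
  R (right (90° clockwise)) -> North
  L (left (90° counter-clockwise)) -> West
  R (right (90° clockwise)) -> North
  R (right (90° clockwise)) -> East
  U (U-turn (180°)) -> West
  R (right (90° clockwise)) -> North
  R (right (90° clockwise)) -> East
  R (right (90° clockwise)) -> South
  R (right (90° clockwise)) -> West
  R (right (90° clockwise)) -> North
  R (right (90° clockwise)) -> East
  U (U-turn (180°)) -> West
Final: West

Answer: Final heading: West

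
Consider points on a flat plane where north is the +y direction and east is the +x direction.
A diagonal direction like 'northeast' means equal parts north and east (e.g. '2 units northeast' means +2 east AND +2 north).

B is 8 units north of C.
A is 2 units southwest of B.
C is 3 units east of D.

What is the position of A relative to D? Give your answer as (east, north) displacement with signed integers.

Place D at the origin (east=0, north=0).
  C is 3 units east of D: delta (east=+3, north=+0); C at (east=3, north=0).
  B is 8 units north of C: delta (east=+0, north=+8); B at (east=3, north=8).
  A is 2 units southwest of B: delta (east=-2, north=-2); A at (east=1, north=6).
Therefore A relative to D: (east=1, north=6).

Answer: A is at (east=1, north=6) relative to D.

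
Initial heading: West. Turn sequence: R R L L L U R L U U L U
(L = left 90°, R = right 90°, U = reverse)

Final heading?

Answer: Final heading: East

Derivation:
Start: West
  R (right (90° clockwise)) -> North
  R (right (90° clockwise)) -> East
  L (left (90° counter-clockwise)) -> North
  L (left (90° counter-clockwise)) -> West
  L (left (90° counter-clockwise)) -> South
  U (U-turn (180°)) -> North
  R (right (90° clockwise)) -> East
  L (left (90° counter-clockwise)) -> North
  U (U-turn (180°)) -> South
  U (U-turn (180°)) -> North
  L (left (90° counter-clockwise)) -> West
  U (U-turn (180°)) -> East
Final: East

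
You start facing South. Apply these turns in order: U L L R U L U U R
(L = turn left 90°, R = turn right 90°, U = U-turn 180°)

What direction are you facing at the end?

Start: South
  U (U-turn (180°)) -> North
  L (left (90° counter-clockwise)) -> West
  L (left (90° counter-clockwise)) -> South
  R (right (90° clockwise)) -> West
  U (U-turn (180°)) -> East
  L (left (90° counter-clockwise)) -> North
  U (U-turn (180°)) -> South
  U (U-turn (180°)) -> North
  R (right (90° clockwise)) -> East
Final: East

Answer: Final heading: East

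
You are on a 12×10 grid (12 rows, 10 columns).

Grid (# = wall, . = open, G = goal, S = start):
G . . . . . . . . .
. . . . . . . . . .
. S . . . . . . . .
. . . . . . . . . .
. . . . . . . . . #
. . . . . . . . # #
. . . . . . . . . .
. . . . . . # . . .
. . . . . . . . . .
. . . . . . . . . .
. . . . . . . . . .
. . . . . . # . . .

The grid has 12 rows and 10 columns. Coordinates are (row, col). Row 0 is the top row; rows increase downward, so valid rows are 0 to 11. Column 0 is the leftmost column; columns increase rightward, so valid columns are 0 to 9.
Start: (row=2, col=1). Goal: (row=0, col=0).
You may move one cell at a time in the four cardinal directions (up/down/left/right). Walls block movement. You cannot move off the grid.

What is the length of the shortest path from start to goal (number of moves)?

Answer: Shortest path length: 3

Derivation:
BFS from (row=2, col=1) until reaching (row=0, col=0):
  Distance 0: (row=2, col=1)
  Distance 1: (row=1, col=1), (row=2, col=0), (row=2, col=2), (row=3, col=1)
  Distance 2: (row=0, col=1), (row=1, col=0), (row=1, col=2), (row=2, col=3), (row=3, col=0), (row=3, col=2), (row=4, col=1)
  Distance 3: (row=0, col=0), (row=0, col=2), (row=1, col=3), (row=2, col=4), (row=3, col=3), (row=4, col=0), (row=4, col=2), (row=5, col=1)  <- goal reached here
One shortest path (3 moves): (row=2, col=1) -> (row=2, col=0) -> (row=1, col=0) -> (row=0, col=0)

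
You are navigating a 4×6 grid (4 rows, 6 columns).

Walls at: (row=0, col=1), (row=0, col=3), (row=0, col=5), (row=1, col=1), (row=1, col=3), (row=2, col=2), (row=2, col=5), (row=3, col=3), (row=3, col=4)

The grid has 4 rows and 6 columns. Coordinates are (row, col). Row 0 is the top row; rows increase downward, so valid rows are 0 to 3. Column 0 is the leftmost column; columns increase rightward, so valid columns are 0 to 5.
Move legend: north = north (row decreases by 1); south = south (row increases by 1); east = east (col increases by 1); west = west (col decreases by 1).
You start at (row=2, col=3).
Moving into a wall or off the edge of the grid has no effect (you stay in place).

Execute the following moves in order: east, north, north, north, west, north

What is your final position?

Start: (row=2, col=3)
  east (east): (row=2, col=3) -> (row=2, col=4)
  north (north): (row=2, col=4) -> (row=1, col=4)
  north (north): (row=1, col=4) -> (row=0, col=4)
  north (north): blocked, stay at (row=0, col=4)
  west (west): blocked, stay at (row=0, col=4)
  north (north): blocked, stay at (row=0, col=4)
Final: (row=0, col=4)

Answer: Final position: (row=0, col=4)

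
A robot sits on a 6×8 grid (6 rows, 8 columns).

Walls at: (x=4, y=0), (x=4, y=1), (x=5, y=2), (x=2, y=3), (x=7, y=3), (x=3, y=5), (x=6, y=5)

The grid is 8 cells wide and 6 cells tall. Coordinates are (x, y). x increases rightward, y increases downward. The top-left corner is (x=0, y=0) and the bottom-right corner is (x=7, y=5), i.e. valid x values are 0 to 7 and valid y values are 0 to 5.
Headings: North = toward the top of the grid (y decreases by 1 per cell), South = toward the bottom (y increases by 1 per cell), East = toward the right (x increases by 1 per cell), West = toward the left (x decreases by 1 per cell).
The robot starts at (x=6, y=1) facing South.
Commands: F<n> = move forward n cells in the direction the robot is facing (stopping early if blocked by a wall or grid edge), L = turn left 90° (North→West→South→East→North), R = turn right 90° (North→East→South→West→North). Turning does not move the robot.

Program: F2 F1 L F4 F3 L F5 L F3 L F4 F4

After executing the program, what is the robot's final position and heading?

Answer: Final position: (x=4, y=5), facing South

Derivation:
Start: (x=6, y=1), facing South
  F2: move forward 2, now at (x=6, y=3)
  F1: move forward 1, now at (x=6, y=4)
  L: turn left, now facing East
  F4: move forward 1/4 (blocked), now at (x=7, y=4)
  F3: move forward 0/3 (blocked), now at (x=7, y=4)
  L: turn left, now facing North
  F5: move forward 0/5 (blocked), now at (x=7, y=4)
  L: turn left, now facing West
  F3: move forward 3, now at (x=4, y=4)
  L: turn left, now facing South
  F4: move forward 1/4 (blocked), now at (x=4, y=5)
  F4: move forward 0/4 (blocked), now at (x=4, y=5)
Final: (x=4, y=5), facing South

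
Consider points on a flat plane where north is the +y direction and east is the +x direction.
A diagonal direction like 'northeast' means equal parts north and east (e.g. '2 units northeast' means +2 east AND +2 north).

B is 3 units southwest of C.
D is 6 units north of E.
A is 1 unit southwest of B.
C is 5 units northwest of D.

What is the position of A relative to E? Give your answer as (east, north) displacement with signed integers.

Place E at the origin (east=0, north=0).
  D is 6 units north of E: delta (east=+0, north=+6); D at (east=0, north=6).
  C is 5 units northwest of D: delta (east=-5, north=+5); C at (east=-5, north=11).
  B is 3 units southwest of C: delta (east=-3, north=-3); B at (east=-8, north=8).
  A is 1 unit southwest of B: delta (east=-1, north=-1); A at (east=-9, north=7).
Therefore A relative to E: (east=-9, north=7).

Answer: A is at (east=-9, north=7) relative to E.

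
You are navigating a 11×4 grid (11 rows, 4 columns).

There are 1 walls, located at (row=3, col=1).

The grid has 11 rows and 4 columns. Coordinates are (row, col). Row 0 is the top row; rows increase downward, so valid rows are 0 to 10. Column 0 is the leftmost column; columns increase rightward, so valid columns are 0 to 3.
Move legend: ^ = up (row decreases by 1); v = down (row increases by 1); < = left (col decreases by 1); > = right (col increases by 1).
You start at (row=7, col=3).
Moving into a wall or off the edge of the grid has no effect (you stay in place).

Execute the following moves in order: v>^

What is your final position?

Start: (row=7, col=3)
  v (down): (row=7, col=3) -> (row=8, col=3)
  > (right): blocked, stay at (row=8, col=3)
  ^ (up): (row=8, col=3) -> (row=7, col=3)
Final: (row=7, col=3)

Answer: Final position: (row=7, col=3)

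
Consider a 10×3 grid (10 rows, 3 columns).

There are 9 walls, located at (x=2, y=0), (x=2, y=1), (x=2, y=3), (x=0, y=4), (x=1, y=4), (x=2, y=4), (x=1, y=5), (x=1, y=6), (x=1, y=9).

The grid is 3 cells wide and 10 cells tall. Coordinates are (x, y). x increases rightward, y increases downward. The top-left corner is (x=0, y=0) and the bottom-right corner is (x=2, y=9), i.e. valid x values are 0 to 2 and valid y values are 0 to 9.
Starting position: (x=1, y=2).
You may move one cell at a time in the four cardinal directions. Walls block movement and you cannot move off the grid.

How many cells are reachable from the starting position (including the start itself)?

BFS flood-fill from (x=1, y=2):
  Distance 0: (x=1, y=2)
  Distance 1: (x=1, y=1), (x=0, y=2), (x=2, y=2), (x=1, y=3)
  Distance 2: (x=1, y=0), (x=0, y=1), (x=0, y=3)
  Distance 3: (x=0, y=0)
Total reachable: 9 (grid has 21 open cells total)

Answer: Reachable cells: 9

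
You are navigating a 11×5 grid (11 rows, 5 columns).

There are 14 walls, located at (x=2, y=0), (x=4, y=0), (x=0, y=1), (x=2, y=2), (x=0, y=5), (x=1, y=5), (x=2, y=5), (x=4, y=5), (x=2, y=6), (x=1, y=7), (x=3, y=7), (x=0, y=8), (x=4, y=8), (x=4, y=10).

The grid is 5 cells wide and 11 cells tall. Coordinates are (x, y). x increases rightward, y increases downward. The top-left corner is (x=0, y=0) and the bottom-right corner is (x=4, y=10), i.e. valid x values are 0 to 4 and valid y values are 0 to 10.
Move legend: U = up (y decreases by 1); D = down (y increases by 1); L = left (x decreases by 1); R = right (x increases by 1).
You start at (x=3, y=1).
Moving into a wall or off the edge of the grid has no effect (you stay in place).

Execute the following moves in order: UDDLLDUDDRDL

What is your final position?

Start: (x=3, y=1)
  U (up): (x=3, y=1) -> (x=3, y=0)
  D (down): (x=3, y=0) -> (x=3, y=1)
  D (down): (x=3, y=1) -> (x=3, y=2)
  L (left): blocked, stay at (x=3, y=2)
  L (left): blocked, stay at (x=3, y=2)
  D (down): (x=3, y=2) -> (x=3, y=3)
  U (up): (x=3, y=3) -> (x=3, y=2)
  D (down): (x=3, y=2) -> (x=3, y=3)
  D (down): (x=3, y=3) -> (x=3, y=4)
  R (right): (x=3, y=4) -> (x=4, y=4)
  D (down): blocked, stay at (x=4, y=4)
  L (left): (x=4, y=4) -> (x=3, y=4)
Final: (x=3, y=4)

Answer: Final position: (x=3, y=4)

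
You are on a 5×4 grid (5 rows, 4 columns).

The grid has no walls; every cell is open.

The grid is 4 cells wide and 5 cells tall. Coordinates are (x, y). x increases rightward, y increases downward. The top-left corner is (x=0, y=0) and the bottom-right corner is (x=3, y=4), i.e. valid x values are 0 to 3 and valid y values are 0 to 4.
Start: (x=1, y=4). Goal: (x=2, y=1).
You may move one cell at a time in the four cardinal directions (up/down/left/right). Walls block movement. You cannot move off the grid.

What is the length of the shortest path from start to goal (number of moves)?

BFS from (x=1, y=4) until reaching (x=2, y=1):
  Distance 0: (x=1, y=4)
  Distance 1: (x=1, y=3), (x=0, y=4), (x=2, y=4)
  Distance 2: (x=1, y=2), (x=0, y=3), (x=2, y=3), (x=3, y=4)
  Distance 3: (x=1, y=1), (x=0, y=2), (x=2, y=2), (x=3, y=3)
  Distance 4: (x=1, y=0), (x=0, y=1), (x=2, y=1), (x=3, y=2)  <- goal reached here
One shortest path (4 moves): (x=1, y=4) -> (x=2, y=4) -> (x=2, y=3) -> (x=2, y=2) -> (x=2, y=1)

Answer: Shortest path length: 4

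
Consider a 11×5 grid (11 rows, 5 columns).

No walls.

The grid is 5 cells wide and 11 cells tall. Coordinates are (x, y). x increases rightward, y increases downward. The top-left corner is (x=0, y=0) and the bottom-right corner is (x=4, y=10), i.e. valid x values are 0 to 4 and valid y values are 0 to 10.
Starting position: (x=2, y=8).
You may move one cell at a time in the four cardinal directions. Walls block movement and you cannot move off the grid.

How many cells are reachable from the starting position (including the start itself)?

Answer: Reachable cells: 55

Derivation:
BFS flood-fill from (x=2, y=8):
  Distance 0: (x=2, y=8)
  Distance 1: (x=2, y=7), (x=1, y=8), (x=3, y=8), (x=2, y=9)
  Distance 2: (x=2, y=6), (x=1, y=7), (x=3, y=7), (x=0, y=8), (x=4, y=8), (x=1, y=9), (x=3, y=9), (x=2, y=10)
  Distance 3: (x=2, y=5), (x=1, y=6), (x=3, y=6), (x=0, y=7), (x=4, y=7), (x=0, y=9), (x=4, y=9), (x=1, y=10), (x=3, y=10)
  Distance 4: (x=2, y=4), (x=1, y=5), (x=3, y=5), (x=0, y=6), (x=4, y=6), (x=0, y=10), (x=4, y=10)
  Distance 5: (x=2, y=3), (x=1, y=4), (x=3, y=4), (x=0, y=5), (x=4, y=5)
  Distance 6: (x=2, y=2), (x=1, y=3), (x=3, y=3), (x=0, y=4), (x=4, y=4)
  Distance 7: (x=2, y=1), (x=1, y=2), (x=3, y=2), (x=0, y=3), (x=4, y=3)
  Distance 8: (x=2, y=0), (x=1, y=1), (x=3, y=1), (x=0, y=2), (x=4, y=2)
  Distance 9: (x=1, y=0), (x=3, y=0), (x=0, y=1), (x=4, y=1)
  Distance 10: (x=0, y=0), (x=4, y=0)
Total reachable: 55 (grid has 55 open cells total)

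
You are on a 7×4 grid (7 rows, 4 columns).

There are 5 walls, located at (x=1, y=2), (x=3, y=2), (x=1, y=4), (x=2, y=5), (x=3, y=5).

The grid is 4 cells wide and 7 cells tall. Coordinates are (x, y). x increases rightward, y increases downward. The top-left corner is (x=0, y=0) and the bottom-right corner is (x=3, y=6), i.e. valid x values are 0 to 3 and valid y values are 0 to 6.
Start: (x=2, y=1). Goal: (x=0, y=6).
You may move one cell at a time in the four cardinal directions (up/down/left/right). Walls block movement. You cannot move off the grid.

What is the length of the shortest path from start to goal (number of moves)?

Answer: Shortest path length: 7

Derivation:
BFS from (x=2, y=1) until reaching (x=0, y=6):
  Distance 0: (x=2, y=1)
  Distance 1: (x=2, y=0), (x=1, y=1), (x=3, y=1), (x=2, y=2)
  Distance 2: (x=1, y=0), (x=3, y=0), (x=0, y=1), (x=2, y=3)
  Distance 3: (x=0, y=0), (x=0, y=2), (x=1, y=3), (x=3, y=3), (x=2, y=4)
  Distance 4: (x=0, y=3), (x=3, y=4)
  Distance 5: (x=0, y=4)
  Distance 6: (x=0, y=5)
  Distance 7: (x=1, y=5), (x=0, y=6)  <- goal reached here
One shortest path (7 moves): (x=2, y=1) -> (x=1, y=1) -> (x=0, y=1) -> (x=0, y=2) -> (x=0, y=3) -> (x=0, y=4) -> (x=0, y=5) -> (x=0, y=6)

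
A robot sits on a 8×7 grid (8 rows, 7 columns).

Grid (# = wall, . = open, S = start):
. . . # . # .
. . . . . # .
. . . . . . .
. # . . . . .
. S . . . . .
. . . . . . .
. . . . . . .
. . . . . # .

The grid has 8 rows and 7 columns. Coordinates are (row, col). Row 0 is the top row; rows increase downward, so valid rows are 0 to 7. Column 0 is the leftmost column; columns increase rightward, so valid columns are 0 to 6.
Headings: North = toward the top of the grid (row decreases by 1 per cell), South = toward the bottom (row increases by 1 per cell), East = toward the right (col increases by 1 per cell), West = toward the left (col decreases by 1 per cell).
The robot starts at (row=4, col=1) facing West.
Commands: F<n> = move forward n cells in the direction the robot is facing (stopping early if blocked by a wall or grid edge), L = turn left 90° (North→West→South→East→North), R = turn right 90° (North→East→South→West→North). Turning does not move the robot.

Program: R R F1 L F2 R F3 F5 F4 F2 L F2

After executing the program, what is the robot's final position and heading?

Answer: Final position: (row=0, col=6), facing North

Derivation:
Start: (row=4, col=1), facing West
  R: turn right, now facing North
  R: turn right, now facing East
  F1: move forward 1, now at (row=4, col=2)
  L: turn left, now facing North
  F2: move forward 2, now at (row=2, col=2)
  R: turn right, now facing East
  F3: move forward 3, now at (row=2, col=5)
  F5: move forward 1/5 (blocked), now at (row=2, col=6)
  F4: move forward 0/4 (blocked), now at (row=2, col=6)
  F2: move forward 0/2 (blocked), now at (row=2, col=6)
  L: turn left, now facing North
  F2: move forward 2, now at (row=0, col=6)
Final: (row=0, col=6), facing North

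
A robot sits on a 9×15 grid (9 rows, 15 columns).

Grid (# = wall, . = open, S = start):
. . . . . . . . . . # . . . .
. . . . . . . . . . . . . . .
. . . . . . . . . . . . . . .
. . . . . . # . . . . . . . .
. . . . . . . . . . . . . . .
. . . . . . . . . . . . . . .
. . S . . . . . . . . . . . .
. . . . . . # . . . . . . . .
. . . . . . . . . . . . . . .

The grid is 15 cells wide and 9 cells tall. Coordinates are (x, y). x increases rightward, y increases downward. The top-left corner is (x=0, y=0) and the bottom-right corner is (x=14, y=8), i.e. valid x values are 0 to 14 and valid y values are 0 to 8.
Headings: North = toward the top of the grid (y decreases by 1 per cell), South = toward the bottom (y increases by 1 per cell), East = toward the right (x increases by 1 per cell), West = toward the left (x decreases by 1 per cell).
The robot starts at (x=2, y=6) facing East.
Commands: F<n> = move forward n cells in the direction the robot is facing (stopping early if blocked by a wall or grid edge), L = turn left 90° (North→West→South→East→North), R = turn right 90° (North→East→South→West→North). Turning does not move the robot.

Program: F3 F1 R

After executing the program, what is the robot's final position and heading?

Start: (x=2, y=6), facing East
  F3: move forward 3, now at (x=5, y=6)
  F1: move forward 1, now at (x=6, y=6)
  R: turn right, now facing South
Final: (x=6, y=6), facing South

Answer: Final position: (x=6, y=6), facing South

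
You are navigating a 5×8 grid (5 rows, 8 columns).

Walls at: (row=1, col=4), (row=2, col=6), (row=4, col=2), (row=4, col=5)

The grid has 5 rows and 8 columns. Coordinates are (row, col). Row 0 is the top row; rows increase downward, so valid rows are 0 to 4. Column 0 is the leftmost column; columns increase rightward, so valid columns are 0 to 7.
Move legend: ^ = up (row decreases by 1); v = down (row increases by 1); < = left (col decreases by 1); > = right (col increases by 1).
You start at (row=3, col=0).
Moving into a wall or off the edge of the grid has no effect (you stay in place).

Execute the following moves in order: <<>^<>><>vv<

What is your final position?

Start: (row=3, col=0)
  < (left): blocked, stay at (row=3, col=0)
  < (left): blocked, stay at (row=3, col=0)
  > (right): (row=3, col=0) -> (row=3, col=1)
  ^ (up): (row=3, col=1) -> (row=2, col=1)
  < (left): (row=2, col=1) -> (row=2, col=0)
  > (right): (row=2, col=0) -> (row=2, col=1)
  > (right): (row=2, col=1) -> (row=2, col=2)
  < (left): (row=2, col=2) -> (row=2, col=1)
  > (right): (row=2, col=1) -> (row=2, col=2)
  v (down): (row=2, col=2) -> (row=3, col=2)
  v (down): blocked, stay at (row=3, col=2)
  < (left): (row=3, col=2) -> (row=3, col=1)
Final: (row=3, col=1)

Answer: Final position: (row=3, col=1)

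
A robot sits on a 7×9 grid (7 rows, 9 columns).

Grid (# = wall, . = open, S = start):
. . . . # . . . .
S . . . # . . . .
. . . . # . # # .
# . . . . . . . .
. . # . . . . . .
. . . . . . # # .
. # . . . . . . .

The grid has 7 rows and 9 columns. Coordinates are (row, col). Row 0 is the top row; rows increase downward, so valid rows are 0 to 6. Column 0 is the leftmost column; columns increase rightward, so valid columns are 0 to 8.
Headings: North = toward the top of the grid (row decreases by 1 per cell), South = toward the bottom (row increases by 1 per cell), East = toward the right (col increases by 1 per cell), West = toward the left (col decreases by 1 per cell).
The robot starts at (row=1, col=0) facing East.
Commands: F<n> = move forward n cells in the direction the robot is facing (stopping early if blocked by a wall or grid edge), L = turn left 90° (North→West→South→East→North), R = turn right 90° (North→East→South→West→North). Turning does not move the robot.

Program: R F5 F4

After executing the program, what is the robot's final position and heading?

Start: (row=1, col=0), facing East
  R: turn right, now facing South
  F5: move forward 1/5 (blocked), now at (row=2, col=0)
  F4: move forward 0/4 (blocked), now at (row=2, col=0)
Final: (row=2, col=0), facing South

Answer: Final position: (row=2, col=0), facing South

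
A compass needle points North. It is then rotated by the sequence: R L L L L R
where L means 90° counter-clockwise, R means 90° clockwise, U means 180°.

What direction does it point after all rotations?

Start: North
  R (right (90° clockwise)) -> East
  L (left (90° counter-clockwise)) -> North
  L (left (90° counter-clockwise)) -> West
  L (left (90° counter-clockwise)) -> South
  L (left (90° counter-clockwise)) -> East
  R (right (90° clockwise)) -> South
Final: South

Answer: Final heading: South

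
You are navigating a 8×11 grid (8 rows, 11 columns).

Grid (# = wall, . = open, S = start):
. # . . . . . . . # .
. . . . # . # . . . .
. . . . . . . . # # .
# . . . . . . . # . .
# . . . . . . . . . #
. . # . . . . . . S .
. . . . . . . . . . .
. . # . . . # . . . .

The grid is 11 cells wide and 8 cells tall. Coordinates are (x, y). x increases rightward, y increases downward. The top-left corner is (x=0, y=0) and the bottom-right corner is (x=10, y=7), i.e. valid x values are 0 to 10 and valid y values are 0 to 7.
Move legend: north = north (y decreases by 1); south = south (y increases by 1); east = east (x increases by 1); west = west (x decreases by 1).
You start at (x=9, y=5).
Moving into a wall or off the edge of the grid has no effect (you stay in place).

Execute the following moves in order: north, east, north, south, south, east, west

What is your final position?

Answer: Final position: (x=9, y=5)

Derivation:
Start: (x=9, y=5)
  north (north): (x=9, y=5) -> (x=9, y=4)
  east (east): blocked, stay at (x=9, y=4)
  north (north): (x=9, y=4) -> (x=9, y=3)
  south (south): (x=9, y=3) -> (x=9, y=4)
  south (south): (x=9, y=4) -> (x=9, y=5)
  east (east): (x=9, y=5) -> (x=10, y=5)
  west (west): (x=10, y=5) -> (x=9, y=5)
Final: (x=9, y=5)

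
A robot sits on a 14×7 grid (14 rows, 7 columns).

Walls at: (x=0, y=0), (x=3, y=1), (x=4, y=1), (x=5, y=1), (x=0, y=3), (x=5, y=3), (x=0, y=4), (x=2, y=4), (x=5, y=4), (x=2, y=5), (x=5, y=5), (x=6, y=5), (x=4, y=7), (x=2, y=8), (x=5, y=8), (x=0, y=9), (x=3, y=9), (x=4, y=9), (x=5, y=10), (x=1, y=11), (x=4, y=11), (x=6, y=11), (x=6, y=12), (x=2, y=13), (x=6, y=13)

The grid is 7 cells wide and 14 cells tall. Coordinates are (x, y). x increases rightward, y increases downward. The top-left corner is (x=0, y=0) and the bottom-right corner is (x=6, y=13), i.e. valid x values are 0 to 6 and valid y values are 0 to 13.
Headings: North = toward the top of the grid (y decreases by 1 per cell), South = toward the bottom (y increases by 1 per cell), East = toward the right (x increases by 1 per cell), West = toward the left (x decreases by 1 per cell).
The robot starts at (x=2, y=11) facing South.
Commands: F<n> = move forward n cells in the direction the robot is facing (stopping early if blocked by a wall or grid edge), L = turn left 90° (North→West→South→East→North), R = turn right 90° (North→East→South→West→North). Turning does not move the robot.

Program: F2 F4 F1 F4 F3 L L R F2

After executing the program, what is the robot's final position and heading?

Answer: Final position: (x=4, y=12), facing East

Derivation:
Start: (x=2, y=11), facing South
  F2: move forward 1/2 (blocked), now at (x=2, y=12)
  F4: move forward 0/4 (blocked), now at (x=2, y=12)
  F1: move forward 0/1 (blocked), now at (x=2, y=12)
  F4: move forward 0/4 (blocked), now at (x=2, y=12)
  F3: move forward 0/3 (blocked), now at (x=2, y=12)
  L: turn left, now facing East
  L: turn left, now facing North
  R: turn right, now facing East
  F2: move forward 2, now at (x=4, y=12)
Final: (x=4, y=12), facing East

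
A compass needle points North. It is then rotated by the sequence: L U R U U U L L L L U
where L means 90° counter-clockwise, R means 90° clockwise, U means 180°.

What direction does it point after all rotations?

Answer: Final heading: South

Derivation:
Start: North
  L (left (90° counter-clockwise)) -> West
  U (U-turn (180°)) -> East
  R (right (90° clockwise)) -> South
  U (U-turn (180°)) -> North
  U (U-turn (180°)) -> South
  U (U-turn (180°)) -> North
  L (left (90° counter-clockwise)) -> West
  L (left (90° counter-clockwise)) -> South
  L (left (90° counter-clockwise)) -> East
  L (left (90° counter-clockwise)) -> North
  U (U-turn (180°)) -> South
Final: South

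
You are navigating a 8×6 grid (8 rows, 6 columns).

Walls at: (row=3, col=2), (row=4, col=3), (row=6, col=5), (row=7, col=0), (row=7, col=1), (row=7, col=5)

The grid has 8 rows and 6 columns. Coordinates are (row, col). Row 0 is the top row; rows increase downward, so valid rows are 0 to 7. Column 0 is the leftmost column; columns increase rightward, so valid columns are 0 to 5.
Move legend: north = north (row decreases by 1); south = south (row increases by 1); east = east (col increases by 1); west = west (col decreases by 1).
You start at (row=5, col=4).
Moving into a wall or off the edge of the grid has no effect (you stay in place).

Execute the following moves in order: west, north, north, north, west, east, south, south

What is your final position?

Start: (row=5, col=4)
  west (west): (row=5, col=4) -> (row=5, col=3)
  [×3]north (north): blocked, stay at (row=5, col=3)
  west (west): (row=5, col=3) -> (row=5, col=2)
  east (east): (row=5, col=2) -> (row=5, col=3)
  south (south): (row=5, col=3) -> (row=6, col=3)
  south (south): (row=6, col=3) -> (row=7, col=3)
Final: (row=7, col=3)

Answer: Final position: (row=7, col=3)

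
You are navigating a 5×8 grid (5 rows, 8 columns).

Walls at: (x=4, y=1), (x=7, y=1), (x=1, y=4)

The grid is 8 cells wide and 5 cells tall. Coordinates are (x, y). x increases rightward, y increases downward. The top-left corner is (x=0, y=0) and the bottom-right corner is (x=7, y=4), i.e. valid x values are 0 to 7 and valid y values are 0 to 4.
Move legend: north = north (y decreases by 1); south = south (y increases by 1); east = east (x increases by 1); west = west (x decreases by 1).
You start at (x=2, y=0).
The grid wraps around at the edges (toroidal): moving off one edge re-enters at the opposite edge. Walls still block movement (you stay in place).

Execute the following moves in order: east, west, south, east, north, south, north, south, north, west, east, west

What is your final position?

Answer: Final position: (x=2, y=0)

Derivation:
Start: (x=2, y=0)
  east (east): (x=2, y=0) -> (x=3, y=0)
  west (west): (x=3, y=0) -> (x=2, y=0)
  south (south): (x=2, y=0) -> (x=2, y=1)
  east (east): (x=2, y=1) -> (x=3, y=1)
  north (north): (x=3, y=1) -> (x=3, y=0)
  south (south): (x=3, y=0) -> (x=3, y=1)
  north (north): (x=3, y=1) -> (x=3, y=0)
  south (south): (x=3, y=0) -> (x=3, y=1)
  north (north): (x=3, y=1) -> (x=3, y=0)
  west (west): (x=3, y=0) -> (x=2, y=0)
  east (east): (x=2, y=0) -> (x=3, y=0)
  west (west): (x=3, y=0) -> (x=2, y=0)
Final: (x=2, y=0)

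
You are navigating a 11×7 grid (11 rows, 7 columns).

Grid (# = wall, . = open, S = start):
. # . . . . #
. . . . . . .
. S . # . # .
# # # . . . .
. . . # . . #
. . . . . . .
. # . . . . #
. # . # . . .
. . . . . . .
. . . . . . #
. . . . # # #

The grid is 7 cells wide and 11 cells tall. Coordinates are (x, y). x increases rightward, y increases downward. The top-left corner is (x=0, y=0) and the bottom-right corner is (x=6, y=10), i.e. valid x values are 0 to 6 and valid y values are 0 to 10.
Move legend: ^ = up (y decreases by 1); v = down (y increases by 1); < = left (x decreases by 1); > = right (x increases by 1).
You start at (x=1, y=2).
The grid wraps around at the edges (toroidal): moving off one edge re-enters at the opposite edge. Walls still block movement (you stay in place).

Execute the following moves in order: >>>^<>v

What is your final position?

Answer: Final position: (x=2, y=2)

Derivation:
Start: (x=1, y=2)
  > (right): (x=1, y=2) -> (x=2, y=2)
  > (right): blocked, stay at (x=2, y=2)
  > (right): blocked, stay at (x=2, y=2)
  ^ (up): (x=2, y=2) -> (x=2, y=1)
  < (left): (x=2, y=1) -> (x=1, y=1)
  > (right): (x=1, y=1) -> (x=2, y=1)
  v (down): (x=2, y=1) -> (x=2, y=2)
Final: (x=2, y=2)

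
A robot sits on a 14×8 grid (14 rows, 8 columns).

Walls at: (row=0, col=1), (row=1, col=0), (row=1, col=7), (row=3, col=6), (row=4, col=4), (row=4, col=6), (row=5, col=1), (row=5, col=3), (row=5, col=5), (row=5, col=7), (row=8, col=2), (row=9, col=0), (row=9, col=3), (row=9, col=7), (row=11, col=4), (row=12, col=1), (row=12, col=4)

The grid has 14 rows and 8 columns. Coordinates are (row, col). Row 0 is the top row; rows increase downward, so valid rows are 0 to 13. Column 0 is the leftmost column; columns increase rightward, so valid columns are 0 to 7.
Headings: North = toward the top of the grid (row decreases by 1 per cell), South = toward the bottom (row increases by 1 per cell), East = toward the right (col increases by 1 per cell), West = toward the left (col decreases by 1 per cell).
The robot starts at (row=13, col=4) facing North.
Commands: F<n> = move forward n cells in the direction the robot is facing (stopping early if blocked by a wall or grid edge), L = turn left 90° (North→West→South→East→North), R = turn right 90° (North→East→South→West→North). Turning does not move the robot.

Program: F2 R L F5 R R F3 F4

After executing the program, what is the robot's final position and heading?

Start: (row=13, col=4), facing North
  F2: move forward 0/2 (blocked), now at (row=13, col=4)
  R: turn right, now facing East
  L: turn left, now facing North
  F5: move forward 0/5 (blocked), now at (row=13, col=4)
  R: turn right, now facing East
  R: turn right, now facing South
  F3: move forward 0/3 (blocked), now at (row=13, col=4)
  F4: move forward 0/4 (blocked), now at (row=13, col=4)
Final: (row=13, col=4), facing South

Answer: Final position: (row=13, col=4), facing South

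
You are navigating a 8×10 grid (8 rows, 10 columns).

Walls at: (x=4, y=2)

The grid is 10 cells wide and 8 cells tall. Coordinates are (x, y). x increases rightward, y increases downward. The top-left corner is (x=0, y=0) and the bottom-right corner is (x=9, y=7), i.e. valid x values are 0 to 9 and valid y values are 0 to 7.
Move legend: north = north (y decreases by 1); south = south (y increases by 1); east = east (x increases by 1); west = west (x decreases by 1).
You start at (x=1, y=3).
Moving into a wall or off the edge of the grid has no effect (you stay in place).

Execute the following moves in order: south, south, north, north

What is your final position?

Answer: Final position: (x=1, y=3)

Derivation:
Start: (x=1, y=3)
  south (south): (x=1, y=3) -> (x=1, y=4)
  south (south): (x=1, y=4) -> (x=1, y=5)
  north (north): (x=1, y=5) -> (x=1, y=4)
  north (north): (x=1, y=4) -> (x=1, y=3)
Final: (x=1, y=3)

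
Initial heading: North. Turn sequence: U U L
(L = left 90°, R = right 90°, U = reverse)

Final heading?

Start: North
  U (U-turn (180°)) -> South
  U (U-turn (180°)) -> North
  L (left (90° counter-clockwise)) -> West
Final: West

Answer: Final heading: West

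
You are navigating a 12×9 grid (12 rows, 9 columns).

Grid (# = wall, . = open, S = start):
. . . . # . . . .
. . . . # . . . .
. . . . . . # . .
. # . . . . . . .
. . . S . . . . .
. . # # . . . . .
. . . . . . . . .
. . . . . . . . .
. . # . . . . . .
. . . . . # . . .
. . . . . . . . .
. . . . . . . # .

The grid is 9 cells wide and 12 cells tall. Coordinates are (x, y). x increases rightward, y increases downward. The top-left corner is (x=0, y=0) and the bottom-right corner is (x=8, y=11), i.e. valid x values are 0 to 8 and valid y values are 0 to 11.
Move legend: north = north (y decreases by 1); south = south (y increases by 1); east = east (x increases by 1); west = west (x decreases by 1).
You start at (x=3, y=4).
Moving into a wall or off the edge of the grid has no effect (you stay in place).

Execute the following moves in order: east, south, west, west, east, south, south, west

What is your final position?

Answer: Final position: (x=4, y=7)

Derivation:
Start: (x=3, y=4)
  east (east): (x=3, y=4) -> (x=4, y=4)
  south (south): (x=4, y=4) -> (x=4, y=5)
  west (west): blocked, stay at (x=4, y=5)
  west (west): blocked, stay at (x=4, y=5)
  east (east): (x=4, y=5) -> (x=5, y=5)
  south (south): (x=5, y=5) -> (x=5, y=6)
  south (south): (x=5, y=6) -> (x=5, y=7)
  west (west): (x=5, y=7) -> (x=4, y=7)
Final: (x=4, y=7)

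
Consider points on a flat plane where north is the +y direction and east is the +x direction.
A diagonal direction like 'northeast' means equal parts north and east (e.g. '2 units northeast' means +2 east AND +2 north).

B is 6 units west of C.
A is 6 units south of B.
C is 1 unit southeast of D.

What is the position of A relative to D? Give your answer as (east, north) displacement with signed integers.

Place D at the origin (east=0, north=0).
  C is 1 unit southeast of D: delta (east=+1, north=-1); C at (east=1, north=-1).
  B is 6 units west of C: delta (east=-6, north=+0); B at (east=-5, north=-1).
  A is 6 units south of B: delta (east=+0, north=-6); A at (east=-5, north=-7).
Therefore A relative to D: (east=-5, north=-7).

Answer: A is at (east=-5, north=-7) relative to D.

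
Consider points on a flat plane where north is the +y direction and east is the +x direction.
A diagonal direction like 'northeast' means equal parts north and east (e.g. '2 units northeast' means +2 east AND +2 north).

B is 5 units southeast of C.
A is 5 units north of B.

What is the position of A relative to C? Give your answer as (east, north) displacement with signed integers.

Answer: A is at (east=5, north=0) relative to C.

Derivation:
Place C at the origin (east=0, north=0).
  B is 5 units southeast of C: delta (east=+5, north=-5); B at (east=5, north=-5).
  A is 5 units north of B: delta (east=+0, north=+5); A at (east=5, north=0).
Therefore A relative to C: (east=5, north=0).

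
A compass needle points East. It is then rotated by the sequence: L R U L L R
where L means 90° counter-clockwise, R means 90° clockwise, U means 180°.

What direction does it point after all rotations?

Answer: Final heading: South

Derivation:
Start: East
  L (left (90° counter-clockwise)) -> North
  R (right (90° clockwise)) -> East
  U (U-turn (180°)) -> West
  L (left (90° counter-clockwise)) -> South
  L (left (90° counter-clockwise)) -> East
  R (right (90° clockwise)) -> South
Final: South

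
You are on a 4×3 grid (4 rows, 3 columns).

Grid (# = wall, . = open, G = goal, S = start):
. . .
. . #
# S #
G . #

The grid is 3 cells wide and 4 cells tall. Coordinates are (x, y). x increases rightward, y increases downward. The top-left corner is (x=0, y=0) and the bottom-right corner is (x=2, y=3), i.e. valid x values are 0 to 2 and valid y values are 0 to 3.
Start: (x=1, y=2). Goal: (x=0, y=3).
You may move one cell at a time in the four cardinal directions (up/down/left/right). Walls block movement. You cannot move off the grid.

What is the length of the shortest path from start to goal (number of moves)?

Answer: Shortest path length: 2

Derivation:
BFS from (x=1, y=2) until reaching (x=0, y=3):
  Distance 0: (x=1, y=2)
  Distance 1: (x=1, y=1), (x=1, y=3)
  Distance 2: (x=1, y=0), (x=0, y=1), (x=0, y=3)  <- goal reached here
One shortest path (2 moves): (x=1, y=2) -> (x=1, y=3) -> (x=0, y=3)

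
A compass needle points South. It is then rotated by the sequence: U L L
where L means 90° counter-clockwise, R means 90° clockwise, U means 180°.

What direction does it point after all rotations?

Start: South
  U (U-turn (180°)) -> North
  L (left (90° counter-clockwise)) -> West
  L (left (90° counter-clockwise)) -> South
Final: South

Answer: Final heading: South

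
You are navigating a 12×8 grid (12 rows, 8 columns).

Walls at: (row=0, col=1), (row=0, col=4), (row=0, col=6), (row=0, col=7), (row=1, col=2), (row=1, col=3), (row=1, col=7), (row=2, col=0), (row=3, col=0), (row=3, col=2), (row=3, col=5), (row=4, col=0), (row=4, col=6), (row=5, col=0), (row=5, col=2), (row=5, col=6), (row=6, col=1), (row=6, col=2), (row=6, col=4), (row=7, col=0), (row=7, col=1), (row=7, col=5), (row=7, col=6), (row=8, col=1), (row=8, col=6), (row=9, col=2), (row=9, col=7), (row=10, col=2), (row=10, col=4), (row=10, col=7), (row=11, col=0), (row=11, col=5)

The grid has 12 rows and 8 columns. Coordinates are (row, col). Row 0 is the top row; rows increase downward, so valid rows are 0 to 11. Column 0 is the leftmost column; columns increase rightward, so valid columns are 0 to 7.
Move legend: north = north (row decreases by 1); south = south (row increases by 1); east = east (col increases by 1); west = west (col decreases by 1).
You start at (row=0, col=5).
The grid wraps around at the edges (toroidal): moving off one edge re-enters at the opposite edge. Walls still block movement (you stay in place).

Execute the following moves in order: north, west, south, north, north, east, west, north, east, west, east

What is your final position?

Start: (row=0, col=5)
  north (north): blocked, stay at (row=0, col=5)
  west (west): blocked, stay at (row=0, col=5)
  south (south): (row=0, col=5) -> (row=1, col=5)
  north (north): (row=1, col=5) -> (row=0, col=5)
  north (north): blocked, stay at (row=0, col=5)
  east (east): blocked, stay at (row=0, col=5)
  west (west): blocked, stay at (row=0, col=5)
  north (north): blocked, stay at (row=0, col=5)
  east (east): blocked, stay at (row=0, col=5)
  west (west): blocked, stay at (row=0, col=5)
  east (east): blocked, stay at (row=0, col=5)
Final: (row=0, col=5)

Answer: Final position: (row=0, col=5)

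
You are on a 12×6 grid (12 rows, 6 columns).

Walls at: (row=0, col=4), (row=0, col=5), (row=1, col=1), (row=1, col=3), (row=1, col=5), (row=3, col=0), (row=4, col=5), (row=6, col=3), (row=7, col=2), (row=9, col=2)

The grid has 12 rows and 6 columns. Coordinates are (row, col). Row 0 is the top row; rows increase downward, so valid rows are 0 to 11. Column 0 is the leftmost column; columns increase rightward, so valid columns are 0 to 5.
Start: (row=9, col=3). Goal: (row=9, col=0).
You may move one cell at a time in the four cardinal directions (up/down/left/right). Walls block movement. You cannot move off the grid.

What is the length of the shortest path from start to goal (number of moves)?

Answer: Shortest path length: 5

Derivation:
BFS from (row=9, col=3) until reaching (row=9, col=0):
  Distance 0: (row=9, col=3)
  Distance 1: (row=8, col=3), (row=9, col=4), (row=10, col=3)
  Distance 2: (row=7, col=3), (row=8, col=2), (row=8, col=4), (row=9, col=5), (row=10, col=2), (row=10, col=4), (row=11, col=3)
  Distance 3: (row=7, col=4), (row=8, col=1), (row=8, col=5), (row=10, col=1), (row=10, col=5), (row=11, col=2), (row=11, col=4)
  Distance 4: (row=6, col=4), (row=7, col=1), (row=7, col=5), (row=8, col=0), (row=9, col=1), (row=10, col=0), (row=11, col=1), (row=11, col=5)
  Distance 5: (row=5, col=4), (row=6, col=1), (row=6, col=5), (row=7, col=0), (row=9, col=0), (row=11, col=0)  <- goal reached here
One shortest path (5 moves): (row=9, col=3) -> (row=8, col=3) -> (row=8, col=2) -> (row=8, col=1) -> (row=8, col=0) -> (row=9, col=0)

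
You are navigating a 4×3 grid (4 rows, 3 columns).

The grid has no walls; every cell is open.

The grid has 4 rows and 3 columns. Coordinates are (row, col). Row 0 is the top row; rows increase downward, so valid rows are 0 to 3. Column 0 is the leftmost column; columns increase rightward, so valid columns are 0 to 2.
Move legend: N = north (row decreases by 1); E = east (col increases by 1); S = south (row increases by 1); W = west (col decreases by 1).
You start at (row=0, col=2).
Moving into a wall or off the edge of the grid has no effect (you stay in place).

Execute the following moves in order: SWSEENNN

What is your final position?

Answer: Final position: (row=0, col=2)

Derivation:
Start: (row=0, col=2)
  S (south): (row=0, col=2) -> (row=1, col=2)
  W (west): (row=1, col=2) -> (row=1, col=1)
  S (south): (row=1, col=1) -> (row=2, col=1)
  E (east): (row=2, col=1) -> (row=2, col=2)
  E (east): blocked, stay at (row=2, col=2)
  N (north): (row=2, col=2) -> (row=1, col=2)
  N (north): (row=1, col=2) -> (row=0, col=2)
  N (north): blocked, stay at (row=0, col=2)
Final: (row=0, col=2)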